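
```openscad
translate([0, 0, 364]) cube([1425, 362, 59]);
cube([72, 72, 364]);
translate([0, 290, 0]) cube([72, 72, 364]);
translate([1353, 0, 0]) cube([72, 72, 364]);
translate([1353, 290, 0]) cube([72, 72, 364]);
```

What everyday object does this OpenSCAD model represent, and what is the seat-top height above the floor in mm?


A bench. The seat-top height is 423 mm.

A long slab on four corner posts — a bench. The slab sits at z = 364 with thickness 59, so the top is 364 + 59 = 423 mm.


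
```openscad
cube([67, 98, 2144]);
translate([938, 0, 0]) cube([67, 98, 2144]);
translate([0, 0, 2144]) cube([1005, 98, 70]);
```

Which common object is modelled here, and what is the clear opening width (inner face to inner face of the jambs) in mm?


A door frame. The clear opening width is 871 mm.

Two 2144 mm tall posts with a header on top — a door frame. The left jamb is 67 mm wide at x = 0; the right jamb starts at x = 938. The clear opening is 938 − 67 = 871 mm.


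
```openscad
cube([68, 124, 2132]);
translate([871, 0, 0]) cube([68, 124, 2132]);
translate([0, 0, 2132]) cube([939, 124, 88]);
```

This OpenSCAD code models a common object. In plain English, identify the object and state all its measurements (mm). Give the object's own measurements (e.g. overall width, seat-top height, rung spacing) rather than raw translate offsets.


A door frame. The clear opening is 803 mm wide and 2132 mm high. Two 68 mm wide jambs, 124 mm deep, stand either side of the opening from the floor to the top of the opening. A 88 mm thick head sits across the top of both jambs, spanning the full outside width of the frame.


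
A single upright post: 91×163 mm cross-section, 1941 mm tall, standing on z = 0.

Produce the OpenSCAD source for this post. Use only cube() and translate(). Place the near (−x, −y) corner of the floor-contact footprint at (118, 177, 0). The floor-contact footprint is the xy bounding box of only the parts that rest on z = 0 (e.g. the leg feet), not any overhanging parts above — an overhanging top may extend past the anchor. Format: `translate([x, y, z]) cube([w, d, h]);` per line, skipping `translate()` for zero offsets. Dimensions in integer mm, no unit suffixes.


translate([118, 177, 0]) cube([91, 163, 1941]);


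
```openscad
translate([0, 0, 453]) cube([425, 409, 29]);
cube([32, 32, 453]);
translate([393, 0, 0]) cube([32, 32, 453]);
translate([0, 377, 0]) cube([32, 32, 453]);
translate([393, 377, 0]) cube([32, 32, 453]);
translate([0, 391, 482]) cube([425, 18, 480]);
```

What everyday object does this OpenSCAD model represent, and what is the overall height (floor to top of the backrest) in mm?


A chair. The overall height is 962 mm.

A slab on four corner posts with a tall panel at the back — a chair. The seat slab sits at z = 453 with thickness 29, and the 480 mm backrest starts at the seat top, so the overall height is 453 + 29 + 480 = 962 mm.


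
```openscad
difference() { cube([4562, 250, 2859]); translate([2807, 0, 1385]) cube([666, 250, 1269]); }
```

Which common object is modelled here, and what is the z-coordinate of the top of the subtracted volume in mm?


A wall with a window opening. The window head height is 2654 mm.

A wall with a rectangular opening subtracted — a window. Sill at z = 1385, opening 1269 mm tall, so the head is at 1385 + 1269 = 2654 mm.


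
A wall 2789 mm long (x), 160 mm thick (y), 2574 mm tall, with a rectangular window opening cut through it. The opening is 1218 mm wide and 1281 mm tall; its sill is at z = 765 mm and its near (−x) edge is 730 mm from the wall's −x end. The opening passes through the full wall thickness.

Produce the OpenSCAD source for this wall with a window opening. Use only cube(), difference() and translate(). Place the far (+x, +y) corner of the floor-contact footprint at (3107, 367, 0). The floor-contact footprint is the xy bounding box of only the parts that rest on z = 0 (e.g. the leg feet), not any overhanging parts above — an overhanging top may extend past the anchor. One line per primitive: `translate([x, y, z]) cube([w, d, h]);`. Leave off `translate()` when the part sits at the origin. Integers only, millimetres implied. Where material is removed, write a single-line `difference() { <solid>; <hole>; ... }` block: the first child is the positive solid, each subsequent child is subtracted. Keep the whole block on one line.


difference() { translate([318, 207, 0]) cube([2789, 160, 2574]); translate([1048, 207, 765]) cube([1218, 160, 1281]); }


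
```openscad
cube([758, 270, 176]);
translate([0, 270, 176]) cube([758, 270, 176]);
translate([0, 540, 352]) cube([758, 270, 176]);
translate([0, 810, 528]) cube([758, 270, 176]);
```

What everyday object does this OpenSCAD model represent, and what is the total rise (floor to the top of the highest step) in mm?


A staircase. The total rise is 704 mm.

4 identical blocks, each offset up and back from the previous — a staircase. Each step is 176 mm tall and there are 4 of them, so the total rise is 4 × 176 = 704 mm.


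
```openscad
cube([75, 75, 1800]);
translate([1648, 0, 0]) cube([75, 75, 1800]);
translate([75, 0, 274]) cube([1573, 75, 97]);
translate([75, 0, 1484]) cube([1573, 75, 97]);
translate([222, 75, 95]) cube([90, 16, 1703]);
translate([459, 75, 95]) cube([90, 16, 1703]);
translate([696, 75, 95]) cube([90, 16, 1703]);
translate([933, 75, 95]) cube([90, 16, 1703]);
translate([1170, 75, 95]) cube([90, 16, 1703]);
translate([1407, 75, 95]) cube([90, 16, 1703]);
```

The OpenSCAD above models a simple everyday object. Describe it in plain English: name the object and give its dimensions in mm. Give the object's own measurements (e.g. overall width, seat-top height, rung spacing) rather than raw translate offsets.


A fence section. Two 75×75 mm posts, 1800 mm tall, stand on the floor with a clear span of 1573 mm between their inner faces. Two horizontal rails of 75×97 mm section span the gap between the posts with their undersides at z = 274 mm and z = 1484 mm, flush with the posts' −y face. 6 pickets, each 90 mm wide, 16 mm thick and 1703 mm tall, are fixed to the +y face of the rails with their bottoms at z = 95 mm, spaced across the span with a 147 mm gap after the −x post and between neighbouring pickets, with 151 mm left before the +x post.


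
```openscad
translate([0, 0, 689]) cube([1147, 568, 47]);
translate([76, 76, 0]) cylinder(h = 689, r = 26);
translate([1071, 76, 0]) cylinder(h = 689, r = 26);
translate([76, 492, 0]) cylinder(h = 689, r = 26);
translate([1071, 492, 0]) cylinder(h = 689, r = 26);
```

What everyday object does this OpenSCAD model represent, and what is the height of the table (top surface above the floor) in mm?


A table. The table height is 736 mm.

A 1147×568×47 slab sits at z = 689 on four Ø52 mm round legs — a table. The top surface is at 689 + 47 = 736 mm.


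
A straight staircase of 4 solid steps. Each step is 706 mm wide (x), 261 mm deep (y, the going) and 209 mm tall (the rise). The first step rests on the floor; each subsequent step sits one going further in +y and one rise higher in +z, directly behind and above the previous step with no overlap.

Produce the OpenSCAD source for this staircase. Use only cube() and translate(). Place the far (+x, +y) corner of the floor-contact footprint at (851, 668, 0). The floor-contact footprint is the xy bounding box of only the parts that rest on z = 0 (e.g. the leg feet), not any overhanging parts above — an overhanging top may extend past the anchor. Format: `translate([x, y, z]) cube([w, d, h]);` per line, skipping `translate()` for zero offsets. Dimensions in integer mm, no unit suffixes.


translate([145, 407, 0]) cube([706, 261, 209]);
translate([145, 668, 209]) cube([706, 261, 209]);
translate([145, 929, 418]) cube([706, 261, 209]);
translate([145, 1190, 627]) cube([706, 261, 209]);


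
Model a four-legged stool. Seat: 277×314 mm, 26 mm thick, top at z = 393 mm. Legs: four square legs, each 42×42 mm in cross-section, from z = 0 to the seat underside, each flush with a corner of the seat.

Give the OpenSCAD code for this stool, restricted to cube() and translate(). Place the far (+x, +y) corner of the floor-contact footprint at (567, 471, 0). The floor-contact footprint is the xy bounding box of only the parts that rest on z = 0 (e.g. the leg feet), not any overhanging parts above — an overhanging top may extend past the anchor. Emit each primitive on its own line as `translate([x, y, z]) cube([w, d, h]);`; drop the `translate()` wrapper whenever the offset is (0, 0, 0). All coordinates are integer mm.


translate([290, 157, 367]) cube([277, 314, 26]);
translate([290, 157, 0]) cube([42, 42, 367]);
translate([525, 157, 0]) cube([42, 42, 367]);
translate([290, 429, 0]) cube([42, 42, 367]);
translate([525, 429, 0]) cube([42, 42, 367]);


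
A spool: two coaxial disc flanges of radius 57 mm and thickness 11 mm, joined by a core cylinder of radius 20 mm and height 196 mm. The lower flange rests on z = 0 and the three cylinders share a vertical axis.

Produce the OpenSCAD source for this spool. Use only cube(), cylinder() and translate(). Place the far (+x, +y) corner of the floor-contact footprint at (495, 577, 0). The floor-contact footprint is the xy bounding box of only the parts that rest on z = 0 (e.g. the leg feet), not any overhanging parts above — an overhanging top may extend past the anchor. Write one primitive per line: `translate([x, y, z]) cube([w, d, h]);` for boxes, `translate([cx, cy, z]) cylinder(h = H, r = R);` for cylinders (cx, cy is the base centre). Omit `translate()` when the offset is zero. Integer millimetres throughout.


translate([438, 520, 0]) cylinder(h = 11, r = 57);
translate([438, 520, 11]) cylinder(h = 196, r = 20);
translate([438, 520, 207]) cylinder(h = 11, r = 57);


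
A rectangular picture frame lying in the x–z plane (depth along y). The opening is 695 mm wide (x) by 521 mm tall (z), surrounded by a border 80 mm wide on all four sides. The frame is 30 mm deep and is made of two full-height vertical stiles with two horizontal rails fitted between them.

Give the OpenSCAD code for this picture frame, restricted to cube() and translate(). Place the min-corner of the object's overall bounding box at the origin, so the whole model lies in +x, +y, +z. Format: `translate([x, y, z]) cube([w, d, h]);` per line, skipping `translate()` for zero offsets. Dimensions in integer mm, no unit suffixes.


cube([80, 30, 681]);
translate([775, 0, 0]) cube([80, 30, 681]);
translate([80, 0, 0]) cube([695, 30, 80]);
translate([80, 0, 601]) cube([695, 30, 80]);


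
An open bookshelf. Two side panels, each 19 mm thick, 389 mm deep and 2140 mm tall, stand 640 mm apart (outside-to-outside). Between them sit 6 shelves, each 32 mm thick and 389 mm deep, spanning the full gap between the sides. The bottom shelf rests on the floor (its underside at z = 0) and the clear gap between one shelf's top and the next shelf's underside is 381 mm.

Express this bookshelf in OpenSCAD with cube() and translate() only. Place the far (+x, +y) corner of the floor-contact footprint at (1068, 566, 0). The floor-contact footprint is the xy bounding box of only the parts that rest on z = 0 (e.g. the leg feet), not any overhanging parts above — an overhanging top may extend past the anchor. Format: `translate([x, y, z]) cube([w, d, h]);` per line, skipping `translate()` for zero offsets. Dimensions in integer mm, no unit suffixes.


translate([428, 177, 0]) cube([19, 389, 2140]);
translate([1049, 177, 0]) cube([19, 389, 2140]);
translate([447, 177, 0]) cube([602, 389, 32]);
translate([447, 177, 413]) cube([602, 389, 32]);
translate([447, 177, 826]) cube([602, 389, 32]);
translate([447, 177, 1239]) cube([602, 389, 32]);
translate([447, 177, 1652]) cube([602, 389, 32]);
translate([447, 177, 2065]) cube([602, 389, 32]);


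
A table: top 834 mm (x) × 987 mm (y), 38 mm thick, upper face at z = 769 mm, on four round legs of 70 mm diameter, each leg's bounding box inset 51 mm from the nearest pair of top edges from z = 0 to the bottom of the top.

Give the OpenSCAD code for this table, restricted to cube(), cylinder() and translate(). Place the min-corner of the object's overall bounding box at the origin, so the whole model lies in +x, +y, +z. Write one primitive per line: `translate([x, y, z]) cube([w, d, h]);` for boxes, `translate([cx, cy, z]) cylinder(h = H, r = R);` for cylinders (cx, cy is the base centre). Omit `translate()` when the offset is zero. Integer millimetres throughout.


translate([0, 0, 731]) cube([834, 987, 38]);
translate([86, 86, 0]) cylinder(h = 731, r = 35);
translate([748, 86, 0]) cylinder(h = 731, r = 35);
translate([86, 901, 0]) cylinder(h = 731, r = 35);
translate([748, 901, 0]) cylinder(h = 731, r = 35);


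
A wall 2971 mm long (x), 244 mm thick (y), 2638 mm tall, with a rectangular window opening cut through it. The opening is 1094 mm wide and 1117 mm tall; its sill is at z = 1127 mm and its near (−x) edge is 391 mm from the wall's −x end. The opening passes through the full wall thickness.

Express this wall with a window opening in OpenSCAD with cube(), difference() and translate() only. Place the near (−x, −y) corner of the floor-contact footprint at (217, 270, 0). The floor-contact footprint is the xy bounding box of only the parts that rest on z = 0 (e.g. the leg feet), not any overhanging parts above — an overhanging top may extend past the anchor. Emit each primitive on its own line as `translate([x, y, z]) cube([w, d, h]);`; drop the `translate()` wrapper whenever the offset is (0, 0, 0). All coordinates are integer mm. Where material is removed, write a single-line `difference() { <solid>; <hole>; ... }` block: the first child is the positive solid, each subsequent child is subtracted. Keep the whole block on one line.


difference() { translate([217, 270, 0]) cube([2971, 244, 2638]); translate([608, 270, 1127]) cube([1094, 244, 1117]); }


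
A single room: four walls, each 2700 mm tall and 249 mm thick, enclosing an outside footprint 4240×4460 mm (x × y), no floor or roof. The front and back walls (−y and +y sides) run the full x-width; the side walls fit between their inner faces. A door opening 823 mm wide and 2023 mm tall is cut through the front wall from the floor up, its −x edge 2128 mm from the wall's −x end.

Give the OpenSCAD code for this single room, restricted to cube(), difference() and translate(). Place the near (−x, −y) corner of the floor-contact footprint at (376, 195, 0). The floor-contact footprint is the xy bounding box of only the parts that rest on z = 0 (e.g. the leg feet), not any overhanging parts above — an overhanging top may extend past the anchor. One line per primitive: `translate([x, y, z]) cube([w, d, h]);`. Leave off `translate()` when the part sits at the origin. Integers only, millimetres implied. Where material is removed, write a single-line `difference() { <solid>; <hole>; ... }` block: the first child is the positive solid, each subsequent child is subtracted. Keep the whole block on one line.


difference() { translate([376, 195, 0]) cube([4240, 249, 2700]); translate([2504, 195, 0]) cube([823, 249, 2023]); }
translate([376, 4406, 0]) cube([4240, 249, 2700]);
translate([376, 444, 0]) cube([249, 3962, 2700]);
translate([4367, 444, 0]) cube([249, 3962, 2700]);


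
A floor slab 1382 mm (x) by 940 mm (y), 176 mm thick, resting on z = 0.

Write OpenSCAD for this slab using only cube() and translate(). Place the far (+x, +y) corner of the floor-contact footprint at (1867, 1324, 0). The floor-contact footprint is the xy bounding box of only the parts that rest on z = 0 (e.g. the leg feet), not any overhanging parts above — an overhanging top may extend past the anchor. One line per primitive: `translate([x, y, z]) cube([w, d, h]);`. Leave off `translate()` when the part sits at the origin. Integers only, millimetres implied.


translate([485, 384, 0]) cube([1382, 940, 176]);


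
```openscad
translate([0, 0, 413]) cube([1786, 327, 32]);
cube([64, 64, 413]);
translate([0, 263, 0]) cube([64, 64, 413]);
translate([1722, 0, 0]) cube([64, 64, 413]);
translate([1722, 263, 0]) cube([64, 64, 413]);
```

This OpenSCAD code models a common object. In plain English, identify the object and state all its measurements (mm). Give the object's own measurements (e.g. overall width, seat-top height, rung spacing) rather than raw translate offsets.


A long wooden bench with a 1786 mm (x) × 327 mm (y) seat, 32 mm thick, its top surface 445 mm above the floor. Four 64 mm square legs at the seat corners, flush with the edges, run from z = 0 to the seat underside.


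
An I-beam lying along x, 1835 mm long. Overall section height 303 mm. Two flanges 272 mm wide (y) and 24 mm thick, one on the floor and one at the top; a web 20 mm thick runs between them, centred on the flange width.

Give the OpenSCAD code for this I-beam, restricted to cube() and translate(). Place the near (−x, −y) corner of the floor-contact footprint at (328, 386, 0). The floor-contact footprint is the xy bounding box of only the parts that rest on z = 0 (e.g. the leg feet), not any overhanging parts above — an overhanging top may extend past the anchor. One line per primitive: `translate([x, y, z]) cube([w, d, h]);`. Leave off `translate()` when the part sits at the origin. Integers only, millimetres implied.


translate([328, 386, 0]) cube([1835, 272, 24]);
translate([328, 512, 24]) cube([1835, 20, 255]);
translate([328, 386, 279]) cube([1835, 272, 24]);


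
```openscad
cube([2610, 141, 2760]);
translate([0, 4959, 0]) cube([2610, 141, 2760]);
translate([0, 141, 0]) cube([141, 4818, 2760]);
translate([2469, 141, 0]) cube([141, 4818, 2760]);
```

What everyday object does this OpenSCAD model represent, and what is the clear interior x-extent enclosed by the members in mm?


A house (or room) frame. The interior width is 2328 mm.

Four 2760 mm walls enclosing a rectangle with no floor or roof — a room or house frame. Outside width is 2610 mm and wall thickness is 141 mm, so the interior width is 2610 − 2 × 141 = 2328 mm.


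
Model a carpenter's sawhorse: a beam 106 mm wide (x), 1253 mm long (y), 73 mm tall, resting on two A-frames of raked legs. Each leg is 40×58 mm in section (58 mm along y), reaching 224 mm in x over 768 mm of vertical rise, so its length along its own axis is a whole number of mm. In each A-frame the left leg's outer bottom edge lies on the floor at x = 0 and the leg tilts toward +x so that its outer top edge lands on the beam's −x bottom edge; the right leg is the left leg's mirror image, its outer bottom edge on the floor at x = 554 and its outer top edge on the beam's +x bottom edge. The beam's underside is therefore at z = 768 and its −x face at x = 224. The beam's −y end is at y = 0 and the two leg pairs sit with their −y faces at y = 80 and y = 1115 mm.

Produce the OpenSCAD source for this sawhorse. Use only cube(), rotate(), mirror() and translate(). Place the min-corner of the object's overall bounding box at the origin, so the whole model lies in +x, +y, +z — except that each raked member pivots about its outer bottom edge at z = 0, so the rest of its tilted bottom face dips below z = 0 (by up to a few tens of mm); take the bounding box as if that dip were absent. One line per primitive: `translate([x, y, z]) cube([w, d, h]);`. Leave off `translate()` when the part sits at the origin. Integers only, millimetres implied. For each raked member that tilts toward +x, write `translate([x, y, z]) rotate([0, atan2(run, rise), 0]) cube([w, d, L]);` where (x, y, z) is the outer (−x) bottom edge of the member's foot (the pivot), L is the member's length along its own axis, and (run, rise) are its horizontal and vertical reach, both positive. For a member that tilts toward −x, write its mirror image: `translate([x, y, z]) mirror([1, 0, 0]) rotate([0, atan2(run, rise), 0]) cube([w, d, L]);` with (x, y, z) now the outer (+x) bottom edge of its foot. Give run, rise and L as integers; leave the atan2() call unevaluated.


translate([224, 0, 768]) cube([106, 1253, 73]);
translate([0, 80, 0]) rotate([0, atan2(224, 768), 0]) cube([40, 58, 800]);
translate([554, 80, 0]) mirror([1, 0, 0]) rotate([0, atan2(224, 768), 0]) cube([40, 58, 800]);
translate([0, 1115, 0]) rotate([0, atan2(224, 768), 0]) cube([40, 58, 800]);
translate([554, 1115, 0]) mirror([1, 0, 0]) rotate([0, atan2(224, 768), 0]) cube([40, 58, 800]);


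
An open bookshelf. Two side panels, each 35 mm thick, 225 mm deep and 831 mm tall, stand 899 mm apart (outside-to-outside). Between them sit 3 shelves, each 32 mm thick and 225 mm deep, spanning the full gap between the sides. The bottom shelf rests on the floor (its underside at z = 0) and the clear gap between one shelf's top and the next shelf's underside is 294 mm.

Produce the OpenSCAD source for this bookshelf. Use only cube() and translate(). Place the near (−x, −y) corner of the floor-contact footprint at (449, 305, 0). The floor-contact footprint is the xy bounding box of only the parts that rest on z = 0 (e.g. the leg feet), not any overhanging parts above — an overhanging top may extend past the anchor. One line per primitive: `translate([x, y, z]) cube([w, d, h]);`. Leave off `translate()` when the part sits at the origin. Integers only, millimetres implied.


translate([449, 305, 0]) cube([35, 225, 831]);
translate([1313, 305, 0]) cube([35, 225, 831]);
translate([484, 305, 0]) cube([829, 225, 32]);
translate([484, 305, 326]) cube([829, 225, 32]);
translate([484, 305, 652]) cube([829, 225, 32]);


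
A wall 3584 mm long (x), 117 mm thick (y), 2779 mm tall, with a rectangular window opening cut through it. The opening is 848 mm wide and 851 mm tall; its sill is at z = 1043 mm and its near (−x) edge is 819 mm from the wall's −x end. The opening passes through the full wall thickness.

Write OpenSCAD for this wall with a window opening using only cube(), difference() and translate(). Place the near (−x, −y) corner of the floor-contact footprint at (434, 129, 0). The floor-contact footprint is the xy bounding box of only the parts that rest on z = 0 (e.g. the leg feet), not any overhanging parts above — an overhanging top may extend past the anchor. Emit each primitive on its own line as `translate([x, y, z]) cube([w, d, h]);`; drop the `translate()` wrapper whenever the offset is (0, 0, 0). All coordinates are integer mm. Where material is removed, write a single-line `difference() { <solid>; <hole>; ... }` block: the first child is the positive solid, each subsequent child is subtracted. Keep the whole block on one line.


difference() { translate([434, 129, 0]) cube([3584, 117, 2779]); translate([1253, 129, 1043]) cube([848, 117, 851]); }


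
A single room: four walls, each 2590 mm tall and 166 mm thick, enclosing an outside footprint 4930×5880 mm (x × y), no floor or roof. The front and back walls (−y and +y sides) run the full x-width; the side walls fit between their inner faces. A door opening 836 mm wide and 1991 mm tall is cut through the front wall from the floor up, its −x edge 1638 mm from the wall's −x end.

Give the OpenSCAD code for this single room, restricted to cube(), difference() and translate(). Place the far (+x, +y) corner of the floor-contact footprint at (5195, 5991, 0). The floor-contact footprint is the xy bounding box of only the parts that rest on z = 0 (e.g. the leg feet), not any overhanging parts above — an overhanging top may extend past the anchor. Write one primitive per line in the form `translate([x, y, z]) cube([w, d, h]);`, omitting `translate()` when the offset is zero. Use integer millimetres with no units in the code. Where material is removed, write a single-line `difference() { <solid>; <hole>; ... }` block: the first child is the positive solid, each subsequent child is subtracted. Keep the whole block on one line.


difference() { translate([265, 111, 0]) cube([4930, 166, 2590]); translate([1903, 111, 0]) cube([836, 166, 1991]); }
translate([265, 5825, 0]) cube([4930, 166, 2590]);
translate([265, 277, 0]) cube([166, 5548, 2590]);
translate([5029, 277, 0]) cube([166, 5548, 2590]);


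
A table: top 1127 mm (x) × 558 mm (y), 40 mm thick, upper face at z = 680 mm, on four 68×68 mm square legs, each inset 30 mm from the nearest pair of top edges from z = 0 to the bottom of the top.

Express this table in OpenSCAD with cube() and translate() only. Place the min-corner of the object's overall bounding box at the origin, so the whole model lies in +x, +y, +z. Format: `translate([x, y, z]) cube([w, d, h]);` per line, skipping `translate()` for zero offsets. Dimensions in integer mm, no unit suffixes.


// leg_h = 680 - 40 = 640
translate([0, 0, 640]) cube([1127, 558, 40]);
translate([30, 30, 0]) cube([68, 68, 640]);
translate([1029, 30, 0]) cube([68, 68, 640]);
translate([30, 460, 0]) cube([68, 68, 640]);
translate([1029, 460, 0]) cube([68, 68, 640]);


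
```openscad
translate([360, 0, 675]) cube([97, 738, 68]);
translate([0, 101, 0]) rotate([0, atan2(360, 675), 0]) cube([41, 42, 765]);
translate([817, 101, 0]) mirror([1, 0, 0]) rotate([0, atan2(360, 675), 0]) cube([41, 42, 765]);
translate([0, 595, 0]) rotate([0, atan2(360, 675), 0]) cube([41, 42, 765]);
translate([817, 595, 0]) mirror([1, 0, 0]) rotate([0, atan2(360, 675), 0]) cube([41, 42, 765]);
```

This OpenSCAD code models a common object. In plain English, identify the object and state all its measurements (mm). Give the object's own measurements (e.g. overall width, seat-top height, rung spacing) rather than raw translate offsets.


A sawhorse. A 97×738×68 mm beam (x, y, z) sits on two A-frame leg pairs. Each pair is two raked legs of 41×42 mm section (42 mm along y) splaying symmetrically in x. Each leg rises 675 mm vertically over 360 mm of horizontal reach and is 765 mm long along its own axis. Every leg's outer bottom edge rests on the floor and its outer top edge meets a bottom edge of the beam — the left legs (tilting toward +x) meet the beam's −x bottom edge, the right legs (their mirror images, tilting toward −x) meet its +x bottom edge — so the leg tops tuck under the beam, the beam's underside is 675 mm above the floor, and the feet are 817 mm apart outside-to-outside with the beam centred between them. The two leg pairs are set in 101 mm from either end of the beam.


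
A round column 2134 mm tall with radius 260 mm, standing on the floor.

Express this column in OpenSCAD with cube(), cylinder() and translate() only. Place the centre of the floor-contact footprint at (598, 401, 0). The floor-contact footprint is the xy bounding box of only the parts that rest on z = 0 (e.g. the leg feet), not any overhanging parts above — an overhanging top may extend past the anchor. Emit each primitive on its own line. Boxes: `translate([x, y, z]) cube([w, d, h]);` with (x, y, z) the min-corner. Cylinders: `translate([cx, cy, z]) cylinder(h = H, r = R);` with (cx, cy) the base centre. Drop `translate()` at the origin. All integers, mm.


translate([598, 401, 0]) cylinder(h = 2134, r = 260);


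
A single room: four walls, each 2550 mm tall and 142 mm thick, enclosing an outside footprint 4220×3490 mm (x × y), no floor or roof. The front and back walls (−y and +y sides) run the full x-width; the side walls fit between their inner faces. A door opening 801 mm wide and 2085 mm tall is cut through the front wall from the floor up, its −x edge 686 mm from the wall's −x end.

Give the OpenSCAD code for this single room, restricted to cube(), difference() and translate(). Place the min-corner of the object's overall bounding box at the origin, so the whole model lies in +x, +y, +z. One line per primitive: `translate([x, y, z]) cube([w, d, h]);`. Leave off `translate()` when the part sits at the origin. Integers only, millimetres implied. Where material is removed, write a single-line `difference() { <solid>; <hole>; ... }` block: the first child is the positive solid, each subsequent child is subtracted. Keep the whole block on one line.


difference() { cube([4220, 142, 2550]); translate([686, 0, 0]) cube([801, 142, 2085]); }
translate([0, 3348, 0]) cube([4220, 142, 2550]);
translate([0, 142, 0]) cube([142, 3206, 2550]);
translate([4078, 142, 0]) cube([142, 3206, 2550]);


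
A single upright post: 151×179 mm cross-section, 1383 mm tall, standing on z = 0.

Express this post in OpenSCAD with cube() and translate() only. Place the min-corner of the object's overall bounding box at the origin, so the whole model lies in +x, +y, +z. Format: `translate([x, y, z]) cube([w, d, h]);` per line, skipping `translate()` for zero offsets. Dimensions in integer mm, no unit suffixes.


cube([151, 179, 1383]);


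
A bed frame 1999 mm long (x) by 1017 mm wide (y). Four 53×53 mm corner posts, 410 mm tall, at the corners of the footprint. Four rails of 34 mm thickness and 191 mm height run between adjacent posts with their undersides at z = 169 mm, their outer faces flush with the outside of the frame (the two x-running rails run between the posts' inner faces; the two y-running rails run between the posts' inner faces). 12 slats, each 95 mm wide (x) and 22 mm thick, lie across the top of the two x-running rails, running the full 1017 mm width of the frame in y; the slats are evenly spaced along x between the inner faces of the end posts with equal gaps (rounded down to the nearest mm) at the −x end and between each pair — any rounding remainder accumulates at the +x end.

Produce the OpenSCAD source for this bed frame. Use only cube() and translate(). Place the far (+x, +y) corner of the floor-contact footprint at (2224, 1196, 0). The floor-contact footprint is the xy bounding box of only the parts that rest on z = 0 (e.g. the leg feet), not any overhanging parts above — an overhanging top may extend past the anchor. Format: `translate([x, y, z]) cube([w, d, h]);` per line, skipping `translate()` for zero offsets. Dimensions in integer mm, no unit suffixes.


translate([225, 179, 0]) cube([53, 53, 410]);
translate([225, 1143, 0]) cube([53, 53, 410]);
translate([2171, 179, 0]) cube([53, 53, 410]);
translate([2171, 1143, 0]) cube([53, 53, 410]);
translate([278, 179, 169]) cube([1893, 34, 191]);
translate([278, 1162, 169]) cube([1893, 34, 191]);
translate([225, 232, 169]) cube([34, 911, 191]);
translate([2190, 232, 169]) cube([34, 911, 191]);
translate([335, 179, 360]) cube([95, 1017, 22]);
translate([487, 179, 360]) cube([95, 1017, 22]);
translate([639, 179, 360]) cube([95, 1017, 22]);
translate([791, 179, 360]) cube([95, 1017, 22]);
translate([943, 179, 360]) cube([95, 1017, 22]);
translate([1095, 179, 360]) cube([95, 1017, 22]);
translate([1247, 179, 360]) cube([95, 1017, 22]);
translate([1399, 179, 360]) cube([95, 1017, 22]);
translate([1551, 179, 360]) cube([95, 1017, 22]);
translate([1703, 179, 360]) cube([95, 1017, 22]);
translate([1855, 179, 360]) cube([95, 1017, 22]);
translate([2007, 179, 360]) cube([95, 1017, 22]);


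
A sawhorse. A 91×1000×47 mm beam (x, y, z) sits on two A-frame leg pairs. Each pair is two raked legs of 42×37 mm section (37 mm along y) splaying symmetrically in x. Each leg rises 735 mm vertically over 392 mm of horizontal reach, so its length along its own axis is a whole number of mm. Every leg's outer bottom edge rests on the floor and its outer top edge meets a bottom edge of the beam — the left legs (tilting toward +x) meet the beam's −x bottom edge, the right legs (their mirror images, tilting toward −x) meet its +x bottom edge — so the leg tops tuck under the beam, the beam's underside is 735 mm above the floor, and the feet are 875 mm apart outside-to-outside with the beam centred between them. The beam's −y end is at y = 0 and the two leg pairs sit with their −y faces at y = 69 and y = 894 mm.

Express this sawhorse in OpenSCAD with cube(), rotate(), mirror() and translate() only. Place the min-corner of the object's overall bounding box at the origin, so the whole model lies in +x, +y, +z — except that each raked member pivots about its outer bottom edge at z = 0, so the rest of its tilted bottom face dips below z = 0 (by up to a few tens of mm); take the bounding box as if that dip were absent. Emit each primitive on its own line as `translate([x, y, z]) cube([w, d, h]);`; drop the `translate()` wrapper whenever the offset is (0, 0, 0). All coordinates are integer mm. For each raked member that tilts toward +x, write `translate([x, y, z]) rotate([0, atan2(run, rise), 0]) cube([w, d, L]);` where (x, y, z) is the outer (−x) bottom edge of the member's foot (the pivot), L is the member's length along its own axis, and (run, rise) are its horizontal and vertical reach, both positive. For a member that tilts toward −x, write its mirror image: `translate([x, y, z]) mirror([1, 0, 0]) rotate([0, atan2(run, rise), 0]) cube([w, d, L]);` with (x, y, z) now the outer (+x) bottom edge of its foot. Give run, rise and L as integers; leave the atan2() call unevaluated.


translate([392, 0, 735]) cube([91, 1000, 47]);
translate([0, 69, 0]) rotate([0, atan2(392, 735), 0]) cube([42, 37, 833]);
translate([875, 69, 0]) mirror([1, 0, 0]) rotate([0, atan2(392, 735), 0]) cube([42, 37, 833]);
translate([0, 894, 0]) rotate([0, atan2(392, 735), 0]) cube([42, 37, 833]);
translate([875, 894, 0]) mirror([1, 0, 0]) rotate([0, atan2(392, 735), 0]) cube([42, 37, 833]);


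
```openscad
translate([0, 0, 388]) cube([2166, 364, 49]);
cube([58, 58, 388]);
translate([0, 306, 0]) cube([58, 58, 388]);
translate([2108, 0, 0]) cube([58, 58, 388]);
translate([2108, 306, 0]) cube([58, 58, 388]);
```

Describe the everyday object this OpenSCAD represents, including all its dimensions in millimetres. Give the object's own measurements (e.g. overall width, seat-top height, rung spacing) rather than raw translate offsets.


A bench: a 2166×364 mm seat slab, 49 mm thick, top at z = 437 mm, on four 58×58 mm square legs flush with the seat corners and standing on z = 0.


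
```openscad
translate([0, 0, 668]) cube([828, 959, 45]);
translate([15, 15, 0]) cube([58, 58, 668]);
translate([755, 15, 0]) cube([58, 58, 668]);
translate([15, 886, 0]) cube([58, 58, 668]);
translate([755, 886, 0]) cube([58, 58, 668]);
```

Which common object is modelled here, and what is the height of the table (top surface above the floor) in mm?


A table. The table height is 713 mm.

A 828×959×45 slab sits at z = 668 on four 58 mm square posts — a table. The top surface is at 668 + 45 = 713 mm.


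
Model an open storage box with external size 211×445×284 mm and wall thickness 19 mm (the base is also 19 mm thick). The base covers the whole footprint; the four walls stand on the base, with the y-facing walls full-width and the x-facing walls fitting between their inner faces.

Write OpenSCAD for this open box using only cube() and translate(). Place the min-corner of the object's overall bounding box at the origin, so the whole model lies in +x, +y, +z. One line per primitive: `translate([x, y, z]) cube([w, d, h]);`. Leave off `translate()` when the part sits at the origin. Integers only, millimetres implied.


cube([211, 445, 19]);
translate([0, 0, 19]) cube([211, 19, 265]);
translate([0, 426, 19]) cube([211, 19, 265]);
translate([0, 19, 19]) cube([19, 407, 265]);
translate([192, 19, 19]) cube([19, 407, 265]);


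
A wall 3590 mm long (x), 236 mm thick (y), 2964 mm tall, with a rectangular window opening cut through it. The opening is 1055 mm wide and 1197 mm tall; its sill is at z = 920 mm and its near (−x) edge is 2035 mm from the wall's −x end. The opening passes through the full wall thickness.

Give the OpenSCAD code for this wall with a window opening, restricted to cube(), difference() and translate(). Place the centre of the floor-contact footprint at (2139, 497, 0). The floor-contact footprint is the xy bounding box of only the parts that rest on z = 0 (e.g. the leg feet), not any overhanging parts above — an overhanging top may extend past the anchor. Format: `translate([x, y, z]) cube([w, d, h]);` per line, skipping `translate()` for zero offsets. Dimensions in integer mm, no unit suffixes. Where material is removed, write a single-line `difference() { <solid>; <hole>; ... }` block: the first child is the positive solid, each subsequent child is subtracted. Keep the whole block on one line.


difference() { translate([344, 379, 0]) cube([3590, 236, 2964]); translate([2379, 379, 920]) cube([1055, 236, 1197]); }


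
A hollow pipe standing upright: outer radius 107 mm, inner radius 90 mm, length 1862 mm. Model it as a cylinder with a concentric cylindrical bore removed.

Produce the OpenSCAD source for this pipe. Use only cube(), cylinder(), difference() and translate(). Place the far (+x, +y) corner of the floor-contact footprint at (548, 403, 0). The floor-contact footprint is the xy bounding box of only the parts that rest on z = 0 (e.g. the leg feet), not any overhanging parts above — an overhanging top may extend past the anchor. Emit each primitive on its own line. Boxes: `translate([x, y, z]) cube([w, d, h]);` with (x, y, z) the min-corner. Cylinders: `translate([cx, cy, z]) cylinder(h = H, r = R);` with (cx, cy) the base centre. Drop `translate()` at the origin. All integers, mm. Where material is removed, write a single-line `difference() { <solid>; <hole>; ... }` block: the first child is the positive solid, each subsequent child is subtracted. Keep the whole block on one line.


difference() { translate([441, 296, 0]) cylinder(h = 1862, r = 107); translate([441, 296, 0]) cylinder(h = 1862, r = 90); }


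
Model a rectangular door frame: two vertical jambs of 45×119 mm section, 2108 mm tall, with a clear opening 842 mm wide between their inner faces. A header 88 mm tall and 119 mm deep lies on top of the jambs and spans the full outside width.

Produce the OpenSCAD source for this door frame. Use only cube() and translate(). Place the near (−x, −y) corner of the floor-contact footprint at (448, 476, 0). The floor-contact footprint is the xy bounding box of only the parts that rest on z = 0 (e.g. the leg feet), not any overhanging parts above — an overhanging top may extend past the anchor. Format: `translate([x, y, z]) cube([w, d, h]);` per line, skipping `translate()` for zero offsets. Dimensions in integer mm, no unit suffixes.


translate([448, 476, 0]) cube([45, 119, 2108]);
translate([1335, 476, 0]) cube([45, 119, 2108]);
translate([448, 476, 2108]) cube([932, 119, 88]);


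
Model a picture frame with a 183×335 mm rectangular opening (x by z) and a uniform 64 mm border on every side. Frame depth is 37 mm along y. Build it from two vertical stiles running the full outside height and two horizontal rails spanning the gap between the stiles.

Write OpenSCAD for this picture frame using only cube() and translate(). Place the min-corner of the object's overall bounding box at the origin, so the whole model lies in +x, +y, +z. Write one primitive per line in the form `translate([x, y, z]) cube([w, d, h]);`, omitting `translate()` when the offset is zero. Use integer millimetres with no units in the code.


cube([64, 37, 463]);
translate([247, 0, 0]) cube([64, 37, 463]);
translate([64, 0, 0]) cube([183, 37, 64]);
translate([64, 0, 399]) cube([183, 37, 64]);


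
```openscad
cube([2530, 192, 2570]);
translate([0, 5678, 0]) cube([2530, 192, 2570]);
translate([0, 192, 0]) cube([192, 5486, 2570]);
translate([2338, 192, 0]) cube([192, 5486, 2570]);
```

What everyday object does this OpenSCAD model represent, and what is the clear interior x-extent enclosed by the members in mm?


A house (or room) frame. The interior width is 2146 mm.

Four 2570 mm walls enclosing a rectangle with no floor or roof — a room or house frame. Outside width is 2530 mm and wall thickness is 192 mm, so the interior width is 2530 − 2 × 192 = 2146 mm.


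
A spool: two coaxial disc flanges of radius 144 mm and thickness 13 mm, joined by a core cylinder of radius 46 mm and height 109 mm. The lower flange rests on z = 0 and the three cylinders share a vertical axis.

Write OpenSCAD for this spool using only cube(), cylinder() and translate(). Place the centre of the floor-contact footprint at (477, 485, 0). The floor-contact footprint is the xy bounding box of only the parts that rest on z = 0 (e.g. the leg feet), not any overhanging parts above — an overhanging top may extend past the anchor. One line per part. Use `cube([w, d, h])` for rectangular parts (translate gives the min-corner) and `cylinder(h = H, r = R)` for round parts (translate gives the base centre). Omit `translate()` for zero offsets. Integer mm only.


translate([477, 485, 0]) cylinder(h = 13, r = 144);
translate([477, 485, 13]) cylinder(h = 109, r = 46);
translate([477, 485, 122]) cylinder(h = 13, r = 144);
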